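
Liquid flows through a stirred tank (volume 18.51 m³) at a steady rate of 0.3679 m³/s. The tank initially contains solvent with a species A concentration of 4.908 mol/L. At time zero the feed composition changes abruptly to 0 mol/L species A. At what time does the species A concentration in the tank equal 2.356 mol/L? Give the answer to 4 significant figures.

36.92 s

Species balance: V dC/dt = Q(C_in − C) ⇒ τ = V/Q = 50.3126 s.
C(t) = C_in + (C₀ − C_in) e^(−t/τ). Set C = 2.356 and solve for t:
e^(−t/τ) = (C − C_in)/(C₀ − C_in) = (2.356 − 0)/(4.908 − 0) = 0.480033
t = −τ ln(…) = 50.3126 × 0.733901 = 36.9245 s.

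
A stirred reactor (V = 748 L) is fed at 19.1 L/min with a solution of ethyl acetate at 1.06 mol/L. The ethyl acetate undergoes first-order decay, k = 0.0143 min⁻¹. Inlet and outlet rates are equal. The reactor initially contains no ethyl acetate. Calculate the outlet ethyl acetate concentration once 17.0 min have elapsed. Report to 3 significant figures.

Species balance: V dC/dt = Q C_in − Q C − k V C.
This is linear with rate a = Q/V + k = 0.039835 min⁻¹.
C_ss = Q C_in/(Q + kV) = 0.67948 mol/L; C(t) = C_ss + (C₀ − C_ss) e^(−a t).
C(17.0) = 0.67948 + (-0.67948)·e^(−0.039835·17.0) = 0.67948 + (-0.67948)·0.50804 = 0.33427 mol/L.

0.334 mol/L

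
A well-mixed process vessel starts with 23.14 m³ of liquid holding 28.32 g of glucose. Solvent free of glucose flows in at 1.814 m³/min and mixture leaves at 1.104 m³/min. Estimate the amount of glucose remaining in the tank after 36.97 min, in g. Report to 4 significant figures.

8.712 g

Let m(t) be the amount of glucose. Volume: V(t) = V₀ + (Q_in − Q_out) t = 23.14 + 0.710000 t; V(36.97) = 49.3887 m³.
Species balance (pure solvent in): dm/dt = −Q_out · m/V(t).
dm/m = −Q_out dt/(V₀ + 0.710000 t); integrating gives ln(m/m₀) = −(Q_out/(Q_in−Q_out)) ln(V/V₀).
m = m₀ (V₀/V)^(Q_out/(Q_in−Q_out)) = 28.32 × (23.14/49.3887)^(1.55493) = 8.71185 g.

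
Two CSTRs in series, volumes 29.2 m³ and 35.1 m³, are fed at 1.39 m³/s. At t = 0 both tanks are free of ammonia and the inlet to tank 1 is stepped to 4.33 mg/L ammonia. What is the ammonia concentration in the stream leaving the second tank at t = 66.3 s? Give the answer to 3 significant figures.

3.38 mg/L

Time constants: τᵢ = Vᵢ/Q for each well-mixed tank.
τ₁ = 29.2/1.39 = 21.007 s; τ₂ = 35.1/1.39 = 25.252 s.
Solving the cascade with C₁(0)=C₂(0)=0 gives C₂(t) = C_in[1 − (τ₁ e^(−t/τ₁) − τ₂ e^(−t/τ₂))/(τ₁ − τ₂)].
At t = 66.3: e^(−t/τ₁) = 0.042593, e^(−t/τ₂) = 0.072400.
C₂ = 4.33·[1 − (21.007·0.042593 − 25.252·0.072400)/(-4.2446)] = 4.33·0.78008 = 3.3778 mg/L.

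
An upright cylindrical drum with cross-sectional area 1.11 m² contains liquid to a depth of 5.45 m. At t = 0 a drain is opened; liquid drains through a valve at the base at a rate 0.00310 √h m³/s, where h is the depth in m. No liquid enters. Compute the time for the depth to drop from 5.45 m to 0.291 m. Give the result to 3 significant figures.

Mass balance (ρ constant): A dh/dt = −0.00310 √h.
Separate and integrate: 2(√h − √h₀) = −(0.00310/A) t.
t = 2A(√h₀ − √h)/0.00310 = 2·1.11·(√5.45 − √0.291)/0.00310
  = 2.2200 × (2.3345 − 0.53944) / 0.00310 = 1285.5 s.

1290 s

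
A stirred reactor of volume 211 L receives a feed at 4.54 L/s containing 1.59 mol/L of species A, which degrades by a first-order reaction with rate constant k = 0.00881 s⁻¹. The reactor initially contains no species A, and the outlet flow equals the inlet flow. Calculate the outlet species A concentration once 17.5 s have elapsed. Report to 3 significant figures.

0.465 mol/L

Accumulation = in − out − consumed: V dC/dt = Q C_in − Q C − k V C.
dC/dt = (Q/V) C_in − (Q/V + k) C; effective rate a = Q/V + k = 0.021517 + 0.00881 = 0.030327 s⁻¹.
C_ss = Q C_in/(Q + kV) = 1.1281 mol/L; C(t) = C_ss + (C₀ − C_ss) e^(−a t).
C(17.5) = 1.1281 + (-1.1281)·e^(−0.030327·17.5) = 1.1281 + (-1.1281)·0.58818 = 0.46457 mol/L.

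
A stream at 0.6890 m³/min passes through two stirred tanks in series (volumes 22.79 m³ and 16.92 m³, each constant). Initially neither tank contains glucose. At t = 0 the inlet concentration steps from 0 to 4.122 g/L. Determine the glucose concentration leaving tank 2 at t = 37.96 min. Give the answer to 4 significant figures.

1.575 g/L

Each tank obeys Vᵢ dCᵢ/dt = Q(Cᵢ₋₁ − Cᵢ), so τᵢ = Vᵢ/Q.
τ₁ = 22.79/0.6890 = 33.0769 min; τ₂ = 16.92/0.6890 = 24.5573 min.
Tank 1: C₁ = C_in(1 − e^(−t/τ₁)). Tank 2 (τ₁ ≠ τ₂): C₂ = C_in[1 − (τ₁ e^(−t/τ₁) − τ₂ e^(−t/τ₂))/(τ₁ − τ₂)].
At t = 37.96: e^(−t/τ₁) = 0.317389, e^(−t/τ₂) = 0.213148.
C₂ = 4.122·[1 − (33.0769·0.317389 − 24.5573·0.213148)/(8.51959)] = 4.122·0.382141 = 1.57518 g/L.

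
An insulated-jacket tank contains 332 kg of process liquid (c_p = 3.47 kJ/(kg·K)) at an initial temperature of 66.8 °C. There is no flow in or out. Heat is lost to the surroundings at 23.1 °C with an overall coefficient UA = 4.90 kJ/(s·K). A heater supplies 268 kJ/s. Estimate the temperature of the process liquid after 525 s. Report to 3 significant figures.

76.6 °C

Lumped-capacitance energy balance: M c_p dT/dt = UA(T_amb − T) + Q̇.
dT/dt = (T_ss − T)/τ with T_ss = T_amb + Q̇/UA = 23.1 + 268/4.90 = 77.794 °C, τ = M c_p/UA = 332·3.47/4.90 = 235.11 s.
Solution: T(t) = T_ss + (T₀ − T_ss) e^(−t/τ).
T(525) = 77.794 + (-10.994)·0.10721 = 76.615 °C.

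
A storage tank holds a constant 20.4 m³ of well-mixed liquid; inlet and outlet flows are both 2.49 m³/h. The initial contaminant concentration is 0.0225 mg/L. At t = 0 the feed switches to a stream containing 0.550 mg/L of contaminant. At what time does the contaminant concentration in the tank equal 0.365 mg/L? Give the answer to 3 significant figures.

Unsteady species balance (constant V, well mixed): V dC/dt = Q(C_in − C), so τ = V/Q = 8.1928 h.
C(t) = C_in + (C₀ − C_in) e^(−t/τ). Set C = 0.365 and solve for t:
e^(−t/τ) = (C − C_in)/(C₀ − C_in) = (0.365 − 0.550)/(0.0225 − 0.550) = 0.35071
t = −τ ln(…) = 8.1928 × 1.0478 = 8.5843 h.

8.58 h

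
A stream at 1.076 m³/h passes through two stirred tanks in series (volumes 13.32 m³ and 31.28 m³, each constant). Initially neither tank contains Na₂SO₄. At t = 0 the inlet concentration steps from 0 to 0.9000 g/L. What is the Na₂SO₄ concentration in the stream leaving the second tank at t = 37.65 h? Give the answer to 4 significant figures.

0.5026 g/L

Each tank obeys Vᵢ dCᵢ/dt = Q(Cᵢ₋₁ − Cᵢ), so τᵢ = Vᵢ/Q.
τ₁ = 13.32/1.076 = 12.3792 h; τ₂ = 31.28/1.076 = 29.0706 h.
Solving the cascade with C₁(0)=C₂(0)=0 gives C₂(t) = C_in[1 − (τ₁ e^(−t/τ₁) − τ₂ e^(−t/τ₂))/(τ₁ − τ₂)].
At t = 37.65: e^(−t/τ₁) = 0.0477681, e^(−t/τ₂) = 0.273865.
C₂ = 0.9000·[1 − (12.3792·0.0477681 − 29.0706·0.273865)/(-16.6914)] = 0.9000·0.558451 = 0.502606 g/L.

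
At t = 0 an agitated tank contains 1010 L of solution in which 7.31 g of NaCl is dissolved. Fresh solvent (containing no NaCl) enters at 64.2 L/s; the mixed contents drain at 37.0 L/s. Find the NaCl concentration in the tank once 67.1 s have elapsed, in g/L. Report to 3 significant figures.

Let m(t) be the amount of NaCl. Volume: V(t) = V₀ + (Q_in − Q_out) t = 1010 + 27.200 t; V(67.1) = 2835.1 L.
Solute balance: dm/dt = 0 − Q_out C = −Q_out m/V(t).
Separate: dm/m = −Q_out dt/V(t) ⇒ ln(m/m₀) = −(Q_out/(Q_in−Q_out)) ln(V/V₀).
m = m₀ (V₀/V)^(Q_out/(Q_in−Q_out)) = 7.31 × (1010/2835.1)^(1.3603) = 1.7954 g.
C = m/V = 1.7954/2835.1 = 0.00063328 g/L.

0.000633 g/L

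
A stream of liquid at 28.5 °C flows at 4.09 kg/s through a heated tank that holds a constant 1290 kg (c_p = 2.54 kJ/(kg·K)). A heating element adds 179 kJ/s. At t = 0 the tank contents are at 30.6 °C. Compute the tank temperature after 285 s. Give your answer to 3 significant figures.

M c_p dT/dt = ṁ c_p (T_in − T) + Q̇.
Rearrange: dT/dt = (T_ss − T)/τ with τ = M/ṁ = 315.40 s and T_ss = T_in + Q̇/(ṁ c_p) = 45.730 °C.
This is linear first-order; T(t) = T_ss + (T₀ − T_ss) e^(−t/τ).
T(285) = 45.730 + (-15.130)·e^(−285/315.40) = 45.730 + (-15.130)·0.40511 = 39.601 °C.

39.6 °C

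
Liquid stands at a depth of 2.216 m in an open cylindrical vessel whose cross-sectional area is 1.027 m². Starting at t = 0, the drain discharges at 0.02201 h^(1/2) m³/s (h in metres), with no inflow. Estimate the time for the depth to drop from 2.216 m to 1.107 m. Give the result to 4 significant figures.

40.73 s

A dh/dt = −Q_out = −0.02201 √h.
Separate and integrate: 2(√h − √h₀) = −(0.02201/A) t.
t = 2A(√h₀ − √h)/0.02201 = 2·1.027·(√2.216 − √1.107)/0.02201
  = 2.05400 × (1.48862 − 1.05214) / 0.02201 = 40.7331 s.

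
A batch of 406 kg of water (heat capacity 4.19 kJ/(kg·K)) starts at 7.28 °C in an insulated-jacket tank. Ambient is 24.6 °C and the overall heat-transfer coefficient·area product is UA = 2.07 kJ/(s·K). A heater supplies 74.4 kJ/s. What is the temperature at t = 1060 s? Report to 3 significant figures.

45.9 °C

Energy balance: M c_p dT/dt = −UA(T − T_amb) + Q̇.
dT/dt = (T_ss − T)/τ with T_ss = T_amb + Q̇/UA = 24.6 + 74.4/2.07 = 60.542 °C, τ = M c_p/UA = 406·4.19/2.07 = 821.81 s.
T approaches T_ss exponentially: T(t) = T_ss + (T₀ − T_ss) e^(−t/τ).
T(1060) = 60.542 + (-53.262)·0.27531 = 45.878 °C.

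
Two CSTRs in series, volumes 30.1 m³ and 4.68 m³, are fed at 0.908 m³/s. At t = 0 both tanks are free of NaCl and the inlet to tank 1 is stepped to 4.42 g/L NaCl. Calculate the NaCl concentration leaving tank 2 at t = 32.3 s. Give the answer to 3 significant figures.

Time constants: τᵢ = Vᵢ/Q for each well-mixed tank.
τ₁ = 30.1/0.908 = 33.150 s; τ₂ = 4.68/0.908 = 5.1542 s.
Solving the cascade with C₁(0)=C₂(0)=0 gives C₂(t) = C_in[1 − (τ₁ e^(−t/τ₁) − τ₂ e^(−t/τ₂))/(τ₁ − τ₂)].
At t = 32.3: e^(−t/τ₁) = 0.37743, e^(−t/τ₂) = 0.0018984.
C₂ = 4.42·[1 − (33.150·0.37743 − 5.1542·0.0018984)/(27.996)] = 4.42·0.55343 = 2.4462 g/L.

2.45 g/L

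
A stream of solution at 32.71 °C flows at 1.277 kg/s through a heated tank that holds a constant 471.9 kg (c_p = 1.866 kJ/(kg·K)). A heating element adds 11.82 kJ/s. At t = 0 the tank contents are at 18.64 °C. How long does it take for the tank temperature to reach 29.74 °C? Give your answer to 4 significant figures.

323.5 s

M c_p dT/dt = ṁ c_p (T_in − T) + Q̇.
τ = M/ṁ = 369.538 s; T_ss = T_in + Q̇/(ṁ c_p) = 37.6704 °C.
T(t) = T_ss + (T₀ − T_ss) e^(−t/τ). Set T = 29.74:
e^(−t/τ) = (29.74 − 37.6704)/(18.64 − 37.6704) = 0.416722
t = −369.538 · ln(0.416722) = 323.470 s.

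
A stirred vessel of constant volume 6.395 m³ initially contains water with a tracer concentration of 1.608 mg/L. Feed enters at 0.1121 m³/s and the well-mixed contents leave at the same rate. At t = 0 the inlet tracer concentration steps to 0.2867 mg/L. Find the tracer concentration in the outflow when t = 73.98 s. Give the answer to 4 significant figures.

Transient balance on the dissolved component: V dC/dt = Q(C_in − C).
So dC/dt = (C_in − C)/τ with τ = V/Q = 6.395/0.1121 = 57.0473 s.
C approaches C_in exponentially: C(t) = C_in + (C₀ − C_in) e^(−t/τ).
C(73.98) = 0.2867 + (1.608 − 0.2867)·e^(−73.98/57.0473) = 0.2867 + (1.32130)·0.273400 = 0.647944 mg/L.

0.6479 mg/L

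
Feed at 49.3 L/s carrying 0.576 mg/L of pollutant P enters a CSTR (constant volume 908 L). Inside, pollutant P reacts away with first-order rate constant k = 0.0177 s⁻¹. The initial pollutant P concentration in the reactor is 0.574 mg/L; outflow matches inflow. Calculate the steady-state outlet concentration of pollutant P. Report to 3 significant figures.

Species balance: V dC/dt = Q C_in − Q C − k V C.
Steady state (dC/dt = 0): C_ss = Q C_in/(Q + kV) = C_in/(1 + kV/Q).
C_ss = 49.3·0.576/(49.3 + 0.0177·908) = 28.397/65.372 = 0.43439 mg/L.

0.434 mg/L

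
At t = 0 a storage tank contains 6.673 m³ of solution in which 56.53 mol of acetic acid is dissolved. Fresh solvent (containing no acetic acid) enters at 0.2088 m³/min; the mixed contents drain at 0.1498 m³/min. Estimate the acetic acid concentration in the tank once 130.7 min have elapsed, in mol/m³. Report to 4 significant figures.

0.5591 mol/m³

Let m(t) be the amount of acetic acid. Volume: V(t) = V₀ + (Q_in − Q_out) t = 6.673 + 0.0590000 t; V(130.7) = 14.3843 m³.
Solute balance: dm/dt = 0 − Q_out C = −Q_out m/V(t).
dm/m = −Q_out dt/(V₀ + 0.0590000 t); integrating gives ln(m/m₀) = −(Q_out/(Q_in−Q_out)) ln(V/V₀).
m = m₀ (V₀/V)^(Q_out/(Q_in−Q_out)) = 56.53 × (6.673/14.3843)^(2.53898) = 8.04186 mol.
C = m/V = 8.04186/14.3843 = 0.559072 mol/m³.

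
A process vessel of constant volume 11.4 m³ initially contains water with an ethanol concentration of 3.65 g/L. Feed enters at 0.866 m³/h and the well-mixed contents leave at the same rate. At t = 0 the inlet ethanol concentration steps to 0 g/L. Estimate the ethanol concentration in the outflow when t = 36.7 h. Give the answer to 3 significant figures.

0.225 g/L

Accumulation = in − out for the solute gives V dC/dt = Q(C_in − C).
So dC/dt = (C_in − C)/τ with τ = V/Q = 11.4/0.866 = 13.164 h.
Solution: C(t) = C_in + (C₀ − C_in) e^(−t/τ).
C(36.7) = 0 + (3.65 − 0)·e^(−36.7/13.164) = 0 + (3.6500)·0.061550 = 0.22466 g/L.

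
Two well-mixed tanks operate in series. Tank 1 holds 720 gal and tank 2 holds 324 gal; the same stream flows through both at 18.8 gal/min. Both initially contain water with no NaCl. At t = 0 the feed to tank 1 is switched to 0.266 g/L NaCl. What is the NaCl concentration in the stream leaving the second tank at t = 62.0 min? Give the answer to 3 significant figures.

Each tank obeys Vᵢ dCᵢ/dt = Q(Cᵢ₋₁ − Cᵢ), so τᵢ = Vᵢ/Q.
τ₁ = 720/18.8 = 38.298 min; τ₂ = 324/18.8 = 17.234 min.
Solving the cascade with C₁(0)=C₂(0)=0 gives C₂(t) = C_in[1 − (τ₁ e^(−t/τ₁) − τ₂ e^(−t/τ₂))/(τ₁ − τ₂)].
At t = 62.0: e^(−t/τ₁) = 0.19812, e^(−t/τ₂) = 0.027391.
C₂ = 0.266·[1 − (38.298·0.19812 − 17.234·0.027391)/(21.064)] = 0.266·0.66220 = 0.17614 g/L.

0.176 g/L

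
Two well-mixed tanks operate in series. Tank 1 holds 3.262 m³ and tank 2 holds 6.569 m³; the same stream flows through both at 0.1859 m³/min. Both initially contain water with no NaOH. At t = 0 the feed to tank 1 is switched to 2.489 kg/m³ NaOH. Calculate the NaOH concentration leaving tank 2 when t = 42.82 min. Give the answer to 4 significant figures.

1.231 kg/m³

Each tank obeys Vᵢ dCᵢ/dt = Q(Cᵢ₋₁ − Cᵢ), so τᵢ = Vᵢ/Q.
τ₁ = 3.262/0.1859 = 17.5471 min; τ₂ = 6.569/0.1859 = 35.3362 min.
Solving the cascade with C₁(0)=C₂(0)=0 gives C₂(t) = C_in[1 − (τ₁ e^(−t/τ₁) − τ₂ e^(−t/τ₂))/(τ₁ − τ₂)].
At t = 42.82: e^(−t/τ₁) = 0.0871353, e^(−t/τ₂) = 0.297664.
C₂ = 2.489·[1 − (17.5471·0.0871353 − 35.3362·0.297664)/(-17.7891)] = 2.489·0.494671 = 1.23124 kg/m³.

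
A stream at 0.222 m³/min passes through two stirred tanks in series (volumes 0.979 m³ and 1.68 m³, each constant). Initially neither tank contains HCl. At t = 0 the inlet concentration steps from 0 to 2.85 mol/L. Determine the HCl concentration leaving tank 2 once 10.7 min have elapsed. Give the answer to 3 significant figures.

Species balance on tank i: dCᵢ/dt = (Cᵢ₋₁ − Cᵢ)/τᵢ with τᵢ = Vᵢ/Q.
τ₁ = 0.979/0.222 = 4.4099 min; τ₂ = 1.68/0.222 = 7.5676 min.
Tank 1: C₁ = C_in(1 − e^(−t/τ₁)). Tank 2 (τ₁ ≠ τ₂): C₂ = C_in[1 − (τ₁ e^(−t/τ₁) − τ₂ e^(−t/τ₂))/(τ₁ − τ₂)].
At t = 10.7: e^(−t/τ₁) = 0.088358, e^(−t/τ₂) = 0.24319.
C₂ = 2.85·[1 − (4.4099·0.088358 − 7.5676·0.24319)/(-3.1577)] = 2.85·0.54059 = 1.5407 mol/L.

1.54 mol/L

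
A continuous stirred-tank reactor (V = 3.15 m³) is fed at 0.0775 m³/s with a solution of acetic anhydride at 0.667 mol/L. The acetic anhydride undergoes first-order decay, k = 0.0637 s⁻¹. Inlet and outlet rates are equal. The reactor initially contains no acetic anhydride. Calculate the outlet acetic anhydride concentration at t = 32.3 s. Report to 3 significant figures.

0.175 mol/L

Species balance: V dC/dt = Q C_in − Q C − k V C.
This is linear with rate a = Q/V + k = 0.088303 s⁻¹.
C_ss = Q C_in/(Q + kV) = 0.18584 mol/L; C(t) = C_ss + (C₀ − C_ss) e^(−a t).
C(32.3) = 0.18584 + (-0.18584)·e^(−0.088303·32.3) = 0.18584 + (-0.18584)·0.057718 = 0.17511 mol/L.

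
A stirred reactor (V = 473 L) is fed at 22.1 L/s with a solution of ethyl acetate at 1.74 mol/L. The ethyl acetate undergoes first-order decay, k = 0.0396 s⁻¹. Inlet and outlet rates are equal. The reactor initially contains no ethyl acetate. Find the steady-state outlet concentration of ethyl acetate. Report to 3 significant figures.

0.942 mol/L

Species balance: V dC/dt = Q C_in − Q C − k V C.
At steady state: 0 = Q C_in − (Q + kV) C_ss, so C_ss = Q C_in/(Q + kV).
C_ss = 22.1·1.74/(22.1 + 0.0396·473) = 38.454/40.831 = 0.94179 mol/L.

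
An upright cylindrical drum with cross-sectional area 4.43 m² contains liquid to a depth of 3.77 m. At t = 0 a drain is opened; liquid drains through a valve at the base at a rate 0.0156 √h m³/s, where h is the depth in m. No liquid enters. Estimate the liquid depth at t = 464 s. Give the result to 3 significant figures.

Volume balance on the tank: A dh/dt = −0.0156 √h.
∫ h^(−1/2) dh = −(0.0156/A) ∫ dt, giving 2√h = 2√h₀ − (0.0156/A) t.
√h = √3.77 − 0.0156·464/(2·4.43) = 1.9416 − 0.81698 = 1.1247.
h = 1.1247² = 1.2649 m.

1.26 m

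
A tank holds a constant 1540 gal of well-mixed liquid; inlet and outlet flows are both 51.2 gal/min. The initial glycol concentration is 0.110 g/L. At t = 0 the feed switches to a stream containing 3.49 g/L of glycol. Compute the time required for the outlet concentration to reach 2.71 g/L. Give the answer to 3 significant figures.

Species balance: V dC/dt = Q(C_in − C) ⇒ τ = V/Q = 30.078 min.
C(t) = C_in + (C₀ − C_in) e^(−t/τ). Set C = 2.71 and solve for t:
e^(−t/τ) = (C − C_in)/(C₀ − C_in) = (2.71 − 3.49)/(0.110 − 3.49) = 0.23077
t = −τ ln(…) = 30.078 × 1.4663 = 44.105 min.

44.1 min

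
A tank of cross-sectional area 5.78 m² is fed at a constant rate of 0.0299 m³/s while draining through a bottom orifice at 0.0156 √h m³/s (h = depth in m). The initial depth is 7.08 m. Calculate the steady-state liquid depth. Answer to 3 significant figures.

3.67 m

Level balance: A dh/dt = 0.0299 − 0.0156 √h. Setting dh/dt = 0:
Q_in = 0.0156 √h_ss ⇒ √h_ss = 0.0299/0.0156 = 1.9167.
h_ss = 1.9167² = 3.6736 m. (Since h₀ = 7.08 m > h_ss, the level will fall toward this value.)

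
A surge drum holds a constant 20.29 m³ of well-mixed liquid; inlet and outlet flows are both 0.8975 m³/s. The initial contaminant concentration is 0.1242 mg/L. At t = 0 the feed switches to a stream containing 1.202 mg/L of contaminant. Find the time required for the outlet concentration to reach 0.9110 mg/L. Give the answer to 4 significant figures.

Species balance: V dC/dt = Q(C_in − C) ⇒ τ = V/Q = 22.6072 s.
C(t) = C_in + (C₀ − C_in) e^(−t/τ). Set C = 0.9110 and solve for t:
e^(−t/τ) = (C − C_in)/(C₀ − C_in) = (0.9110 − 1.202)/(0.1242 − 1.202) = 0.269994
t = −τ ln(…) = 22.6072 × 1.30935 = 29.6009 s.

29.60 s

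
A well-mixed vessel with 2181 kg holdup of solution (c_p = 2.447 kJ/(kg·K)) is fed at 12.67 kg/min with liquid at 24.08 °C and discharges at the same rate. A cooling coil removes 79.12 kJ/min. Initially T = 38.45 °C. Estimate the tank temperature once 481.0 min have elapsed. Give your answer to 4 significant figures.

22.56 °C

Unsteady energy balance on the tank contents: M c_p dT/dt = ṁ c_p (T_in − T) − 79.12.
Rearrange: dT/dt = (T_ss − T)/τ with τ = M/ṁ = 172.139 min and T_ss = T_in − Q̇/(ṁ c_p) = 21.5280 °C.
This is linear first-order; T(t) = T_ss + (T₀ − T_ss) e^(−t/τ).
T(481.0) = 21.5280 + (16.9220)·e^(−481.0/172.139) = 21.5280 + (16.9220)·0.0611604 = 22.5630 °C.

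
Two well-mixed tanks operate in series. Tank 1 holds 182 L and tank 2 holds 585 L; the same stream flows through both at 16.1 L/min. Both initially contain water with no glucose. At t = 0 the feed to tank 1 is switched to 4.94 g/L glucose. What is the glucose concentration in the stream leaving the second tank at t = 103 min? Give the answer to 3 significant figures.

4.52 g/L

Each tank obeys Vᵢ dCᵢ/dt = Q(Cᵢ₋₁ − Cᵢ), so τᵢ = Vᵢ/Q.
τ₁ = 182/16.1 = 11.304 min; τ₂ = 585/16.1 = 36.335 min.
Solving the cascade with C₁(0)=C₂(0)=0 gives C₂(t) = C_in[1 − (τ₁ e^(−t/τ₁) − τ₂ e^(−t/τ₂))/(τ₁ − τ₂)].
At t = 103: e^(−t/τ₁) = 0.00011038, e^(−t/τ₂) = 0.058736.
C₂ = 4.94·[1 − (11.304·0.00011038 − 36.335·0.058736)/(-25.031)] = 4.94·0.91479 = 4.5191 g/L.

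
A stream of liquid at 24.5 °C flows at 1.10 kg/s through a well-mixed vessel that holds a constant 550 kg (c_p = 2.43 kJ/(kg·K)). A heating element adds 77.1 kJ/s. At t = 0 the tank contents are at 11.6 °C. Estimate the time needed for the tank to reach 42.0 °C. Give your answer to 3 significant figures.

651 s

M c_p dT/dt = ṁ c_p (T_in − T) + Q̇.
τ = M/ṁ = 500.00 s; T_ss = T_in + Q̇/(ṁ c_p) = 53.344 °C.
T(t) = T_ss + (T₀ − T_ss) e^(−t/τ). Set T = 42.0:
e^(−t/τ) = (42.0 − 53.344)/(11.6 − 53.344) = 0.27175
t = −500.00 · ln(0.27175) = 651.43 s.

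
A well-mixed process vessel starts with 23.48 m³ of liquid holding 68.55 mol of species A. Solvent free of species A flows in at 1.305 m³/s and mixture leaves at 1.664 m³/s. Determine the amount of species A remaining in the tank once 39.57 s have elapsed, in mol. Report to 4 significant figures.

Let m(t) be the amount of species A. Volume: V(t) = V₀ + (Q_in − Q_out) t = 23.48 − 0.359000 t; V(39.57) = 9.27437 m³.
No species A enters, so dm/dt = −Q_out · (m/V).
Separate: dm/m = −Q_out dt/V(t) ⇒ ln(m/m₀) = −(Q_out/(Q_in−Q_out)) ln(V/V₀).
m = m₀ (V₀/V)^(Q_out/(Q_in−Q_out)) = 68.55 × (23.48/9.27437)^(-4.63510) = 0.925009 mol.

0.9250 mol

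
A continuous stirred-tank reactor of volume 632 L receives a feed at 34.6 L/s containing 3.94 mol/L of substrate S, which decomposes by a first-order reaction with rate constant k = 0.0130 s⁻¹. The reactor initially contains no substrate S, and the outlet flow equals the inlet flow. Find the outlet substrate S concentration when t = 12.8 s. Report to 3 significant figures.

Accumulation = in − out − consumed: V dC/dt = Q C_in − Q C − k V C.
This is linear with rate a = Q/V + k = 0.067747 s⁻¹.
C_ss = Q C_in/(Q + kV) = 3.1839 mol/L; C(t) = C_ss + (C₀ − C_ss) e^(−a t).
C(12.8) = 3.1839 + (-3.1839)·e^(−0.067747·12.8) = 3.1839 + (-3.1839)·0.42014 = 1.8462 mol/L.

1.85 mol/L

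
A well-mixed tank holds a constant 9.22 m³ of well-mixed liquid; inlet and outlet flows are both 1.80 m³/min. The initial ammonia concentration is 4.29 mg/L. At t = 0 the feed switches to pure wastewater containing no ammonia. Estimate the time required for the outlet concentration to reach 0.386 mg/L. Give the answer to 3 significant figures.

12.3 min

Species balance: V dC/dt = Q(C_in − C) ⇒ τ = V/Q = 5.1222 min.
C(t) = C_in + (C₀ − C_in) e^(−t/τ). Set C = 0.386 and solve for t:
e^(−t/τ) = (C − C_in)/(C₀ − C_in) = (0.386 − 0)/(4.29 − 0) = 0.089977
t = −τ ln(…) = 5.1222 × 2.4082 = 12.335 min.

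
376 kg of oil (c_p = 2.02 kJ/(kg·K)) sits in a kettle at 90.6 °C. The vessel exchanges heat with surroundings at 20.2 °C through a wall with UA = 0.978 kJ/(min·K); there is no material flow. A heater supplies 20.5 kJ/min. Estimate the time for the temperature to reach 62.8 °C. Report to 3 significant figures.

First-law balance (no shaft work): M c_p dT/dt = −UA(T − T_amb) + Q̇.
τ = M c_p/UA = 776.61 min; T_ss = T_amb + Q̇/UA = 20.2 + 20.5/0.978 = 41.161 °C.
T(t) = T_ss + (T₀ − T_ss)e^(−t/τ); set T = 62.8:
t = −τ ln[(T − T_ss)/(T₀ − T_ss)] = −776.61 · ln(0.43769) = 641.67 min.

642 min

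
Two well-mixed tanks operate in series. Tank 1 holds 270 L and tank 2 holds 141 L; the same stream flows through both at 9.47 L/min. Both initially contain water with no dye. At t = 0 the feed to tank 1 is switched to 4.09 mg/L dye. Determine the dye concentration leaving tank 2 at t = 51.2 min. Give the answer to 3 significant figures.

Time constants: τᵢ = Vᵢ/Q for each well-mixed tank.
τ₁ = 270/9.47 = 28.511 min; τ₂ = 141/9.47 = 14.889 min.
Solving the cascade with C₁(0)=C₂(0)=0 gives C₂(t) = C_in[1 − (τ₁ e^(−t/τ₁) − τ₂ e^(−t/τ₂))/(τ₁ − τ₂)].
At t = 51.2: e^(−t/τ₁) = 0.16600, e^(−t/τ₂) = 0.032105.
C₂ = 4.09·[1 − (28.511·0.16600 − 14.889·0.032105)/(13.622)] = 4.09·0.68766 = 2.8125 mg/L.

2.81 mg/L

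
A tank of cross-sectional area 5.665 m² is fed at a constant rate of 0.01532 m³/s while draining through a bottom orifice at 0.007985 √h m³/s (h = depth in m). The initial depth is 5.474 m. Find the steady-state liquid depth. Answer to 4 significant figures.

3.681 m

Level balance: A dh/dt = 0.01532 − 0.007985 √h. Setting dh/dt = 0:
Q_in = 0.007985 √h_ss ⇒ √h_ss = 0.01532/0.007985 = 1.91860.
h_ss = 1.91860² = 3.68102 m. (Since h₀ = 5.474 m > h_ss, the level will fall toward this value.)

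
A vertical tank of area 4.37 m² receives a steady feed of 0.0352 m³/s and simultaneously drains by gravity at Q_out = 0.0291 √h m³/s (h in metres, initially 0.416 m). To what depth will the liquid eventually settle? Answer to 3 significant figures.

1.46 m

Mass balance (ρ constant): A dh/dt = Q_in − 0.0291 √h. At steady state dh/dt = 0:
Q_in = 0.0291 √h_ss ⇒ √h_ss = 0.0352/0.0291 = 1.2096.
h_ss = 1.2096² = 1.4632 m. (Since h₀ = 0.416 m < h_ss, the level will rise toward this value.)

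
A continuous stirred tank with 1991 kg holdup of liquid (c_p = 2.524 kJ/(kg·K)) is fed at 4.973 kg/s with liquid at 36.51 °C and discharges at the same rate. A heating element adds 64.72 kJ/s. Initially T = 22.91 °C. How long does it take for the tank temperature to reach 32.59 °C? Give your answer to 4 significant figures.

Energy balance: M c_p dT/dt = ṁ c_p (T_in − T) + 64.72.
τ = M/ṁ = 400.362 s; T_ss = T_in + Q̇/(ṁ c_p) = 41.6662 °C.
T(t) = T_ss + (T₀ − T_ss) e^(−t/τ). Set T = 32.59:
e^(−t/τ) = (32.59 − 41.6662)/(22.91 − 41.6662) = 0.483904
t = −400.362 · ln(0.483904) = 290.610 s.

290.6 s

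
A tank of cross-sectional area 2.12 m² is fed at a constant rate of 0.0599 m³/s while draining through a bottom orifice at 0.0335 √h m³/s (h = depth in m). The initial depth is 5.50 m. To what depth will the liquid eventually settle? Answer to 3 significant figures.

Level balance: A dh/dt = 0.0599 − 0.0335 √h. Setting dh/dt = 0:
Q_in = 0.0335 √h_ss ⇒ √h_ss = 0.0599/0.0335 = 1.7881.
h_ss = 1.7881² = 3.1972 m. (Since h₀ = 5.50 m > h_ss, the level will fall toward this value.)

3.20 m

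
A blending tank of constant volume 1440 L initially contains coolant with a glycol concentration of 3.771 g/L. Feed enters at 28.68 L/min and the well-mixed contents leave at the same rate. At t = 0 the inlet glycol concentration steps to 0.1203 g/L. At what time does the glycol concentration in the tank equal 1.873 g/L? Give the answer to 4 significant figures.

36.84 min

Species balance: V dC/dt = Q(C_in − C) ⇒ τ = V/Q = 50.2092 min.
C(t) = C_in + (C₀ − C_in) e^(−t/τ). Set C = 1.873 and solve for t:
e^(−t/τ) = (C − C_in)/(C₀ − C_in) = (1.873 − 0.1203)/(3.771 − 0.1203) = 0.480100
t = −τ ln(…) = 50.2092 × 0.733761 = 36.8416 min.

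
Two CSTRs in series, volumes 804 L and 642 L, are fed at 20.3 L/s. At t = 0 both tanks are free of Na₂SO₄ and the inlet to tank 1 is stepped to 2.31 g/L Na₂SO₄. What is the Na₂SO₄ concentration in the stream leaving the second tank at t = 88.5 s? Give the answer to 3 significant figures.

1.64 g/L

Species balance on tank i: dCᵢ/dt = (Cᵢ₋₁ − Cᵢ)/τᵢ with τᵢ = Vᵢ/Q.
τ₁ = 804/20.3 = 39.606 s; τ₂ = 642/20.3 = 31.626 s.
Solving the cascade with C₁(0)=C₂(0)=0 gives C₂(t) = C_in[1 − (τ₁ e^(−t/τ₁) − τ₂ e^(−t/τ₂))/(τ₁ − τ₂)].
At t = 88.5: e^(−t/τ₁) = 0.10704, e^(−t/τ₂) = 0.060910.
C₂ = 2.31·[1 − (39.606·0.10704 − 31.626·0.060910)/(7.9803)] = 2.31·0.71013 = 1.6404 g/L.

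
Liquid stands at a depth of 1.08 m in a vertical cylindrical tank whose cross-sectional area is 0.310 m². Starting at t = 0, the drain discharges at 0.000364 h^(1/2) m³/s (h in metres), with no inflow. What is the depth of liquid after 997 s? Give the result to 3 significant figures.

0.206 m

With no inflow, A dh/dt = −0.000364 √h.
Separate and integrate: 2(√h − √h₀) = −(0.000364/A) t.
√h = √1.08 − 0.000364·997/(2·0.310) = 1.0392 − 0.58534 = 0.45390.
h = 0.45390² = 0.20602 m.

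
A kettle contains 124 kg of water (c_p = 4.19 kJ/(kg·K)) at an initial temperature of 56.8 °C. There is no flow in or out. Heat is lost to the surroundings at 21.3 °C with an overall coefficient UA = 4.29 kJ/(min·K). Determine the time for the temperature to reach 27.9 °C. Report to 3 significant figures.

204 min

Unsteady energy balance on the tank contents: M c_p dT/dt = −UA(T − T_amb).
τ = M c_p/UA = 121.11 min; T_ss = T_amb = 21.300 °C.
T(t) = T_ss + (T₀ − T_ss)e^(−t/τ); set T = 27.9:
t = −τ ln[(T − T_ss)/(T₀ − T_ss)] = −121.11 · ln(0.18592) = 203.76 min.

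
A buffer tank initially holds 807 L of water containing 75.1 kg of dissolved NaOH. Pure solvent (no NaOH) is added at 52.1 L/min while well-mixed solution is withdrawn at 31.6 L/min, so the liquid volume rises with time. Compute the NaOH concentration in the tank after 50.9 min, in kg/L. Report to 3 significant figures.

0.0113 kg/L

Let m(t) be the amount of NaOH. Volume: V(t) = V₀ + (Q_in − Q_out) t = 807 + 20.500 t; V(50.9) = 1850.5 L.
Solute balance: dm/dt = 0 − Q_out C = −Q_out m/V(t).
dm/m = −Q_out dt/(V₀ + 20.500 t); integrating gives ln(m/m₀) = −(Q_out/(Q_in−Q_out)) ln(V/V₀).
m = m₀ (V₀/V)^(Q_out/(Q_in−Q_out)) = 75.1 × (807/1850.5)^(1.5415) = 20.897 kg.
C = m/V = 20.897/1850.5 = 0.011293 kg/L.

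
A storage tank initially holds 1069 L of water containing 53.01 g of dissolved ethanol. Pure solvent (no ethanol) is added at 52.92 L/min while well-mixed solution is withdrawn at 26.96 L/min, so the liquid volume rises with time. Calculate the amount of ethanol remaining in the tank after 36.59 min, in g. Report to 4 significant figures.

27.39 g

Let m(t) be the amount of ethanol. Volume: V(t) = V₀ + (Q_in − Q_out) t = 1069 + 25.9600 t; V(36.59) = 2018.88 L.
No ethanol enters, so dm/dt = −Q_out · (m/V).
dm/m = −Q_out dt/(V₀ + 25.9600 t); integrating gives ln(m/m₀) = −(Q_out/(Q_in−Q_out)) ln(V/V₀).
m = m₀ (V₀/V)^(Q_out/(Q_in−Q_out)) = 53.01 × (1069/2018.88)^(1.03852) = 27.3898 g.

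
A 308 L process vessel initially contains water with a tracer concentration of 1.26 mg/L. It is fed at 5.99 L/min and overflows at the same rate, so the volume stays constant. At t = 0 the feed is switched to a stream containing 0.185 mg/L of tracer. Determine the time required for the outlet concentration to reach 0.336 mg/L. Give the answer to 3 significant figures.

101 min

Species balance on the tank: V dC/dt = Q(C_in − C), so τ = V/Q = 51.419 min.
C(t) = C_in + (C₀ − C_in) e^(−t/τ). Set C = 0.336 and solve for t:
e^(−t/τ) = (C − C_in)/(C₀ − C_in) = (0.336 − 0.185)/(1.26 − 0.185) = 0.14047
t = −τ ln(…) = 51.419 × 1.9628 = 100.93 min.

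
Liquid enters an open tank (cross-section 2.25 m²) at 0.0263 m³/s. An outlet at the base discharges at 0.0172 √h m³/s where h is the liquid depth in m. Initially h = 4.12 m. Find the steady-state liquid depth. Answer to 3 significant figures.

2.34 m

Mass balance (ρ constant): A dh/dt = Q_in − 0.0172 √h. At steady state dh/dt = 0:
Q_in = 0.0172 √h_ss ⇒ √h_ss = 0.0263/0.0172 = 1.5291.
h_ss = 1.5291² = 2.3381 m. (Since h₀ = 4.12 m > h_ss, the level will fall toward this value.)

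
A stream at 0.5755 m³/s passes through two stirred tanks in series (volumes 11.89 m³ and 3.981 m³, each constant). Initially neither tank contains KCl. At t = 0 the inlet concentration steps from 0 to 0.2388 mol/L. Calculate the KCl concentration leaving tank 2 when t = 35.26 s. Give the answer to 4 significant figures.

Each tank obeys Vᵢ dCᵢ/dt = Q(Cᵢ₋₁ − Cᵢ), so τᵢ = Vᵢ/Q.
τ₁ = 11.89/0.5755 = 20.6603 s; τ₂ = 3.981/0.5755 = 6.91746 s.
Tank 1: C₁ = C_in(1 − e^(−t/τ₁)). Tank 2 (τ₁ ≠ τ₂): C₂ = C_in[1 − (τ₁ e^(−t/τ₁) − τ₂ e^(−t/τ₂))/(τ₁ − τ₂)].
At t = 35.26: e^(−t/τ₁) = 0.181472, e^(−t/τ₂) = 0.00611357.
C₂ = 0.2388·[1 − (20.6603·0.181472 − 6.91746·0.00611357)/(13.7428)] = 0.2388·0.730262 = 0.174386 mol/L.

0.1744 mol/L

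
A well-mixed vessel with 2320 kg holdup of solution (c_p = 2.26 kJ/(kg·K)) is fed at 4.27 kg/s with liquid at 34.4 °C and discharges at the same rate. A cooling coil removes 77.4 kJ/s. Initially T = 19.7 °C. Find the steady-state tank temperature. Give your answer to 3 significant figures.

Energy balance: M c_p dT/dt = ṁ c_p (T_in − T) − 77.4.
At steady state dT/dt = 0 ⇒ T_ss = T_in − Q̇/(ṁ c_p) = 34.4 − 77.4/(4.27·2.26) = 26.379 °C.

26.4 °C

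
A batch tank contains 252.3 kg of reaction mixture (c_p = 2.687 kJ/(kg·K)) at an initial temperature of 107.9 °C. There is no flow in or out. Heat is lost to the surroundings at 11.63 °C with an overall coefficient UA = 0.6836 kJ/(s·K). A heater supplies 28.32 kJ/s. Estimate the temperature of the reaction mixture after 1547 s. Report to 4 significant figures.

M c_p dT/dt = −UA(T − T_amb) + Q̇.
dT/dt = (T_ss − T)/τ with T_ss = T_amb + Q̇/UA = 11.63 + 28.32/0.6836 = 53.0577 °C, τ = M c_p/UA = 252.3·2.687/0.6836 = 991.706 s.
T approaches T_ss exponentially: T(t) = T_ss + (T₀ − T_ss) e^(−t/τ).
T(1547) = 53.0577 + (54.8423)·0.210149 = 64.5828 °C.

64.58 °C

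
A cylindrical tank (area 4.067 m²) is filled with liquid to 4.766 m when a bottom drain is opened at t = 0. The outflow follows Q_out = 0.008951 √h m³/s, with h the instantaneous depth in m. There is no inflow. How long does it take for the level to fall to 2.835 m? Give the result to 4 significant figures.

453.8 s

With no inflow, A dh/dt = −0.008951 √h.
This is separable: 2 d(√h)/dt = −0.008951/A, so √h = √h₀ − (0.008951/(2A)) t.
t = 2A(√h₀ − √h)/0.008951 = 2·4.067·(√4.766 − √2.835)/0.008951
  = 8.13400 × (2.18312 − 1.68375) / 0.008951 = 453.791 s.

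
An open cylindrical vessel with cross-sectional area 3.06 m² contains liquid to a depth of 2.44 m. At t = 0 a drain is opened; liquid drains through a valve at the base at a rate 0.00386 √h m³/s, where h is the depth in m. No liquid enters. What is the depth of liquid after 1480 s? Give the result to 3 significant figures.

With no inflow, A dh/dt = −0.00386 √h.
Separate and integrate: 2(√h − √h₀) = −(0.00386/A) t.
√h = √2.44 − 0.00386·1480/(2·3.06) = 1.5620 − 0.93346 = 0.62859.
h = 0.62859² = 0.39512 m.

0.395 m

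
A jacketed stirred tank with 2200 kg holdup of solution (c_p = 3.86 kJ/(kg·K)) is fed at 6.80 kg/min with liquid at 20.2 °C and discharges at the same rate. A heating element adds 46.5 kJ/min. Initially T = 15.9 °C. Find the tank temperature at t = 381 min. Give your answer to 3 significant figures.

M c_p dT/dt = ṁ c_p (T_in − T) + Q̇.
Rearrange: dT/dt = (T_ss − T)/τ with τ = M/ṁ = 323.53 min and T_ss = T_in + Q̇/(ṁ c_p) = 21.972 °C.
Solution: T(t) = T_ss + (T₀ − T_ss) e^(−t/τ).
T(381) = 21.972 + (-6.0716)·e^(−381/323.53) = 21.972 + (-6.0716)·0.30801 = 20.101 °C.

20.1 °C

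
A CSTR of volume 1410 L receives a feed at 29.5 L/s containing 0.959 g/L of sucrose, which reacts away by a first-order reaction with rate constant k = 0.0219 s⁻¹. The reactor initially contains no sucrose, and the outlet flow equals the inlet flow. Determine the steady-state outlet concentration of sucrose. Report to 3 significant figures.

V dC/dt = Q(C_in − C) − k V C.
At steady state: 0 = Q C_in − (Q + kV) C_ss, so C_ss = Q C_in/(Q + kV).
C_ss = 29.5·0.959/(29.5 + 0.0219·1410) = 28.290/60.379 = 0.46855 g/L.

0.469 g/L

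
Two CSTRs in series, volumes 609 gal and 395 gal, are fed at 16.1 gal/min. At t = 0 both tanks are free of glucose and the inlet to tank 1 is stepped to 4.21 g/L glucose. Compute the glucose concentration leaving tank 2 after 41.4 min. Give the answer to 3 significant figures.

Each tank obeys Vᵢ dCᵢ/dt = Q(Cᵢ₋₁ − Cᵢ), so τᵢ = Vᵢ/Q.
τ₁ = 609/16.1 = 37.826 min; τ₂ = 395/16.1 = 24.534 min.
Solving the cascade with C₁(0)=C₂(0)=0 gives C₂(t) = C_in[1 − (τ₁ e^(−t/τ₁) − τ₂ e^(−t/τ₂))/(τ₁ − τ₂)].
At t = 41.4: e^(−t/τ₁) = 0.33471, e^(−t/τ₂) = 0.18499.
C₂ = 4.21·[1 − (37.826·0.33471 − 24.534·0.18499)/(13.292)] = 4.21·0.38893 = 1.6374 g/L.

1.64 g/L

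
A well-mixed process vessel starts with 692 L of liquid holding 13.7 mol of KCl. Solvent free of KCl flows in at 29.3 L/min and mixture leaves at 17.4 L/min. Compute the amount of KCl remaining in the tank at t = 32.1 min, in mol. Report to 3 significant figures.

Let m(t) be the amount of KCl. Volume: V(t) = V₀ + (Q_in − Q_out) t = 692 + 11.900 t; V(32.1) = 1074.0 L.
Species balance (pure solvent in): dm/dt = −Q_out · m/V(t).
dm/m = −Q_out dt/(V₀ + 11.900 t); integrating gives ln(m/m₀) = −(Q_out/(Q_in−Q_out)) ln(V/V₀).
m = m₀ (V₀/V)^(Q_out/(Q_in−Q_out)) = 13.7 × (692/1074.0)^(1.4622) = 7.2044 mol.

7.20 mol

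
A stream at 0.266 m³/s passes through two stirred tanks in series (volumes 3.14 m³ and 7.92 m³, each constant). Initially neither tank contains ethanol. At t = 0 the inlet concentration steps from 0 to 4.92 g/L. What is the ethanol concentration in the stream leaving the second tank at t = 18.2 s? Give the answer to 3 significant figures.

1.19 g/L

Time constants: τᵢ = Vᵢ/Q for each well-mixed tank.
τ₁ = 3.14/0.266 = 11.805 s; τ₂ = 7.92/0.266 = 29.774 s.
Solving the cascade with C₁(0)=C₂(0)=0 gives C₂(t) = C_in[1 − (τ₁ e^(−t/τ₁) − τ₂ e^(−t/τ₂))/(τ₁ − τ₂)].
At t = 18.2: e^(−t/τ₁) = 0.21400, e^(−t/τ₂) = 0.54267.
C₂ = 4.92·[1 − (11.805·0.21400 − 29.774·0.54267)/(-17.970)] = 4.92·0.24143 = 1.1878 g/L.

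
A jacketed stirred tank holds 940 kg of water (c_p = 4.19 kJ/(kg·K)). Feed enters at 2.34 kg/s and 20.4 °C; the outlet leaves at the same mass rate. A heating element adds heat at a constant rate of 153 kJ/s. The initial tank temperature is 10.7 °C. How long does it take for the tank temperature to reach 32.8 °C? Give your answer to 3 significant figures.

830 s

First-law balance (no shaft work): M c_p dT/dt = ṁ c_p (T_in − T) + 153.
τ = M/ṁ = 401.71 s; T_ss = T_in + Q̇/(ṁ c_p) = 36.005 °C.
T(t) = T_ss + (T₀ − T_ss) e^(−t/τ). Set T = 32.8:
e^(−t/τ) = (32.8 − 36.005)/(10.7 − 36.005) = 0.12665
t = −401.71 · ln(0.12665) = 830.06 s.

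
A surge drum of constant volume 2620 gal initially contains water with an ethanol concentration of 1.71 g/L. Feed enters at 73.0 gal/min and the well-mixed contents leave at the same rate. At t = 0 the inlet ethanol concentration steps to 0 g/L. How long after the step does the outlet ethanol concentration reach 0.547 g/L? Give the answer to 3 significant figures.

40.9 min

Species balance: V dC/dt = Q(C_in − C) ⇒ τ = V/Q = 35.890 min.
C(t) = C_in + (C₀ − C_in) e^(−t/τ). Set C = 0.547 and solve for t:
e^(−t/τ) = (C − C_in)/(C₀ − C_in) = (0.547 − 0)/(1.71 − 0) = 0.31988
t = −τ ln(…) = 35.890 × 1.1398 = 40.908 min.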